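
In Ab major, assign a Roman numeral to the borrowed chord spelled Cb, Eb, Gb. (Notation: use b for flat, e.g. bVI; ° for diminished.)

bIII

Cb is the lowered form of scale degree 3 in Ab major (the diatonic degree 3 is C). The diatonic chord on degree 3 would be Cm (iii), but Cb–Eb–Gb is the major chord from Ab minor. As a borrowed chord it is labeled bIII.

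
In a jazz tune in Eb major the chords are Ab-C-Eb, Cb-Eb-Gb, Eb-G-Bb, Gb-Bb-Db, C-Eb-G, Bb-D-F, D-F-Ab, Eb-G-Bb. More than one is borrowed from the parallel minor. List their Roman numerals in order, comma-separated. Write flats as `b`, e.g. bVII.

Eb major has the diatonic set Eb, Fm, Gm, Ab, Bb, Cm, Ddim. Ab–C–Eb = Ab, Eb–G–Bb = Eb, C–Eb–G = Cm, Bb–D–F = Bb and D–F–Ab = Ddim are all diatonic. Cb–Eb–Gb is not: scale degree 6 in Eb major carries Cm (vi). In Eb minor the chord on that degree is Cb, so here it functions as bVI, borrowed from the parallel minor. Gb–Bb–Db doesn't fit — on degree 3 Eb major would have Gm (iii). Gb is the degree-3 chord of Eb minor, so it is the borrowed bIII.

bVI, bIII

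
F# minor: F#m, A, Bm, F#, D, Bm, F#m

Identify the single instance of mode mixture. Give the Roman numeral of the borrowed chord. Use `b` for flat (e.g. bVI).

I

F# minor has the diatonic set F#m, G#dim, A, Bm, C#, D, E (with V from harmonic minor). F#m, A, Bm and D all belong to that set. But F# (F#–A#–C#) is foreign: the diatonic i on degree 1 is F#m, whereas F# comes from F# major. It is labeled I.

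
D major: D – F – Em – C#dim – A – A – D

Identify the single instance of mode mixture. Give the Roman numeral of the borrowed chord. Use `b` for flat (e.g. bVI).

bIII

The diatonic triads in D major are D, Em, F#m, G, A, Bm, C#dim. Of the given chords, D, Em, C#dim and A are diatonic. F (F–A–C) doesn't fit — on degree 3 D major would have F#m (iii). F is the degree-3 chord of D minor, so it is the borrowed bIII.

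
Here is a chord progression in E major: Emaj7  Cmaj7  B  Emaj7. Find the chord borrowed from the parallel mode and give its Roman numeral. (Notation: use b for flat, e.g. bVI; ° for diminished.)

E major has the diatonic set E, F#m, G#m, A, B, C#m, D#dim. Of the given chords, Emaj7 and B are diatonic. Cmaj7 (C–E–G–B) is not: scale degree 6 in E major carries C#m (vi). In E minor the chord on that degree is Cmaj7, so here it functions as bVImaj7, borrowed from the parallel minor.

bVImaj7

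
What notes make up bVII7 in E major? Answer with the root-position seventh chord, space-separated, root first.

Scale degree 7 in E major is D#. bVII7 uses the lowered form, D, taken from E minor. Stacking thirds in E minor on D gives D–F#–A–C.

D F# A C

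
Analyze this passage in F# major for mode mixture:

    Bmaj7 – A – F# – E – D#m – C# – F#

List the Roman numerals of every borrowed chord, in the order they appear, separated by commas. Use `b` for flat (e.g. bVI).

In F# major the diatonic chords are F#, G#m, A#m, B, C#, D#m, E#dim. Bmaj7, F#, D#m and C# all belong to that set. But A (A–C#–E) is foreign: the diatonic iii on degree 3 is A#m, whereas A comes from F# minor. It is labeled bIII. E (E–G#–B) is not: scale degree 7 in F# major carries E#dim (vii°). In F# minor the chord on that degree is E, so here it functions as bVII, borrowed from the parallel minor.

bIII, bVII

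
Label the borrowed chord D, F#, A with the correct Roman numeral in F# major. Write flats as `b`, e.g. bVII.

In F# major scale degree 6 is D#; D is its lowered form, from F# minor. The diatonic chord on degree 6 would be D#m (vi), but D–F#–A is the major chord from F# minor. As a borrowed chord it is labeled bVI.

bVI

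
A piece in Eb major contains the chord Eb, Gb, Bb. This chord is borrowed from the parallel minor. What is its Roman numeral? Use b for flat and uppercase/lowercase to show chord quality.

i

Eb is scale degree 1 in Eb major. Diatonically Eb major has Eb (I) on that degree; Eb–Gb–Bb is instead the minor chord native to Eb minor, so it takes the label i.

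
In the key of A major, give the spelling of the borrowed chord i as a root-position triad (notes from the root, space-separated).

i is built on scale degree 1, which is A in both A major and its parallel. In A minor the chord on A is A–C–E.

A C E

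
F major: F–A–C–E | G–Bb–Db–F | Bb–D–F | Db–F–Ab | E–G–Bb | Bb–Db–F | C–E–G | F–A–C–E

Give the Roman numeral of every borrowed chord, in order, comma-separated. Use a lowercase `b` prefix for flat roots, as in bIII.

iiø7, bVI, iv

In F major the diatonic chords are F, Gm, Am, Bb, C, Dm, Edim. F–A–C–E = Fmaj7, Bb–D–F = Bb, E–G–Bb = Edim and C–E–G = C are all diatonic. G–Bb–Db–F is not: scale degree 2 in F major carries Gm (ii). In F minor the chord on that degree is Gm7b5, so here it functions as iiø7, borrowed from the parallel minor. Db–F–Ab is not: scale degree 6 in F major carries Dm (vi). In F minor the chord on that degree is Db, so here it functions as bVI, borrowed from the parallel minor. Bb–Db–F is not: scale degree 4 in F major carries Bb (IV). In F minor the chord on that degree is Bbm, so here it functions as iv, borrowed from the parallel minor.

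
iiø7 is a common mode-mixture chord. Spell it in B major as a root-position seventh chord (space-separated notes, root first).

C# E G B

The root, C#, is scale degree 2 — the same note in B major and B minor; only the chord quality changes. Stacking thirds in B minor on C# gives C#–E–G–B.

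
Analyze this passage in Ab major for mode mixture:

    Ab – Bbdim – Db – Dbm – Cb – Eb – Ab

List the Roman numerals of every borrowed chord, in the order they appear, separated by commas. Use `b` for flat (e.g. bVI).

ii°, iv, bIII

In Ab major the diatonic chords are Ab, Bbm, Cm, Db, Eb, Fm, Gdim. Ab, Db and Eb all belong to that set. But Bbdim (Bb–Db–Fb) is foreign: the diatonic ii on degree 2 is Bbm, whereas Bbdim comes from Ab minor. It is labeled ii°. Dbm (Db–Fb–Ab) is not: scale degree 4 in Ab major carries Db (IV). In Ab minor the chord on that degree is Dbm, so here it functions as iv, borrowed from the parallel minor. Cb (Cb–Eb–Gb) doesn't fit — on degree 3 Ab major would have Cm (iii). Cb is the degree-3 chord of Ab minor, so it is the borrowed bIII.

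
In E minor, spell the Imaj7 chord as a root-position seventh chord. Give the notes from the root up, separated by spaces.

Imaj7 is built on scale degree 1, which is E in both E minor and its parallel. Building the major-seventh chord from the parallel major on E: E–G#–B–D#.

E G# B D#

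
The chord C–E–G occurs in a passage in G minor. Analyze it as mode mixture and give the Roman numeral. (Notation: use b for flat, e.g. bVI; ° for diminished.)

The root C is the diatonic 4th degree of G minor; the borrowing shows in the chord quality. The diatonic chord on degree 4 would be Cm (iv), but C–E–G is the major chord from G major. As a borrowed chord it is labeled IV.

IV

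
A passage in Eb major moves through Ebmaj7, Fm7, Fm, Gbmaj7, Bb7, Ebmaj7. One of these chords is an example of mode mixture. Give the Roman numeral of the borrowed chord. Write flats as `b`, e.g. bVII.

Eb major has the diatonic set Eb, Fm, Gm, Ab, Bb, Cm, Ddim. Of the given chords, Ebmaj7, Fm7, Fm and Bb7 are diatonic. Gbmaj7 (Gb–Bb–Db–F) is not: scale degree 3 in Eb major carries Gm (iii). In Eb minor the chord on that degree is Gbmaj7, so here it functions as bIIImaj7, borrowed from the parallel minor.

bIIImaj7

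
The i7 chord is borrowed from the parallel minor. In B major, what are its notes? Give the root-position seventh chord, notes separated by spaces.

B D F# A

The root, B, is scale degree 1 — the same note in B major and B minor; only the chord quality changes. In B minor the chord on B is B–D–F#–A.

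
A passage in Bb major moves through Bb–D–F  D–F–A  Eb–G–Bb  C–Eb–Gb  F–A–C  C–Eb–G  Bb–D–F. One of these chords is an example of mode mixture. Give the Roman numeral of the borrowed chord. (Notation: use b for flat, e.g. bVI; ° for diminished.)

ii°

The diatonic triads in Bb major are Bb, Cm, Dm, Eb, F, Gm, Adim. Bb–D–F = Bb, D–F–A = Dm, Eb–G–Bb = Eb, F–A–C = F and C–Eb–G = Cm are all diatonic. C–Eb–Gb doesn't fit — on degree 2 Bb major would have Cm (ii). Cdim is the degree-2 chord of Bb minor, so it is the borrowed ii°.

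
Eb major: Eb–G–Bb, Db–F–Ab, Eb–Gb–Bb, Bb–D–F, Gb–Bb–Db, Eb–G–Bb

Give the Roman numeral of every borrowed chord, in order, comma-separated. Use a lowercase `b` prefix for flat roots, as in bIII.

bVII, i, bIII

Eb major has the diatonic set Eb, Fm, Gm, Ab, Bb, Cm, Ddim. Eb–G–Bb = Eb and Bb–D–F = Bb are both diatonic. Db–F–Ab doesn't fit — on degree 7 Eb major would have Ddim (vii°). Db is the degree-7 chord of Eb minor, so it is the borrowed bVII. Eb–Gb–Bb doesn't fit — on degree 1 Eb major would have Eb (I). Ebm is the degree-1 chord of Eb minor, so it is the borrowed i. Gb–Bb–Db is not: scale degree 3 in Eb major carries Gm (iii). In Eb minor the chord on that degree is Gb, so here it functions as bIII, borrowed from the parallel minor.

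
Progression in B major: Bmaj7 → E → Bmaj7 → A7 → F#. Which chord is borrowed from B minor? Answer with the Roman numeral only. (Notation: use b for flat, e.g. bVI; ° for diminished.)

B major has the diatonic set B, C#m, D#m, E, F#, G#m, A#dim. Bmaj7, E and F# all belong to that set. But A7 (A–C#–E–G) is foreign: the diatonic vii° on degree 7 is A#dim, whereas A7 comes from B minor. It is labeled bVII7.

bVII7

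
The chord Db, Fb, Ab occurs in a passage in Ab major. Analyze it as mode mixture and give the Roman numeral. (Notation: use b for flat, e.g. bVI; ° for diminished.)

iv

The root Db is the diatonic 4th degree of Ab major; the borrowing shows in the chord quality. The diatonic chord on degree 4 would be Db (IV), but Db–Fb–Ab is the minor chord from Ab minor. As a borrowed chord it is labeled iv.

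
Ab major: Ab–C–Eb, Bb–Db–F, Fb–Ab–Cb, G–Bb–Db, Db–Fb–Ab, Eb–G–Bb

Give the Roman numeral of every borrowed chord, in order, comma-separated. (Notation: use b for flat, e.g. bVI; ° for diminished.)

bVI, iv

In Ab major the diatonic chords are Ab, Bbm, Cm, Db, Eb, Fm, Gdim. Ab–C–Eb = Ab, Bb–Db–F = Bbm, G–Bb–Db = Gdim and Eb–G–Bb = Eb all belong to that set. Fb–Ab–Cb doesn't fit — on degree 6 Ab major would have Fm (vi). Fb is the degree-6 chord of Ab minor, so it is the borrowed bVI. Db–Fb–Ab doesn't fit — on degree 4 Ab major would have Db (IV). Dbm is the degree-4 chord of Ab minor, so it is the borrowed iv.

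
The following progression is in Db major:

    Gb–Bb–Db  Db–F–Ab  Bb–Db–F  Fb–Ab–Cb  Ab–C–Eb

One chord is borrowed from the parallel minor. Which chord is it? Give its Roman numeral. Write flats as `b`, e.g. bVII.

The diatonic triads in Db major are Db, Ebm, Fm, Gb, Ab, Bbm, Cdim. Gb–Bb–Db = Gb, Db–F–Ab = Db, Bb–Db–F = Bbm and Ab–C–Eb = Ab are all diatonic. Fb–Ab–Cb doesn't fit — on degree 3 Db major would have Fm (iii). Fb is the degree-3 chord of Db minor, so it is the borrowed bIII.

bIII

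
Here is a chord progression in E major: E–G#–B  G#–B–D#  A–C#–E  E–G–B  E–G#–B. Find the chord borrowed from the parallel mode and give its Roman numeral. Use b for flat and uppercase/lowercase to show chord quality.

In E major the diatonic chords are E, F#m, G#m, A, B, C#m, D#dim. E–G#–B = E, G#–B–D# = G#m and A–C#–E = A are all diatonic. E–G–B is not: scale degree 1 in E major carries E (I). In E minor the chord on that degree is Em, so here it functions as i, borrowed from the parallel minor.

i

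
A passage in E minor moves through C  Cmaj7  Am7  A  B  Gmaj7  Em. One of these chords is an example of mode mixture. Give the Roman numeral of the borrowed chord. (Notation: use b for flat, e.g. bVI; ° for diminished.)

E minor has the diatonic set Em, F#dim, G, Am, B, C, D (with V from harmonic minor). Of the given chords, C, Cmaj7, Am7, B, Gmaj7 and Em are diatonic. But A (A–C#–E) is foreign: the diatonic iv on degree 4 is Am, whereas A comes from E major. It is labeled IV.

IV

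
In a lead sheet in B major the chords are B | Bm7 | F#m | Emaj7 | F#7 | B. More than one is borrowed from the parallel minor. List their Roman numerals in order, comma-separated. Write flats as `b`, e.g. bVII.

i7, v

B major has the diatonic set B, C#m, D#m, E, F#, G#m, A#dim. Of the given chords, B, Emaj7 and F#7 are diatonic. Bm7 (B–D–F#–A) doesn't fit — on degree 1 B major would have B (I). Bm7 is the degree-1 chord of B minor, so it is the borrowed i7. F#m (F#–A–C#) doesn't fit — on degree 5 B major would have F# (V). F#m is the degree-5 chord of B minor, so it is the borrowed v.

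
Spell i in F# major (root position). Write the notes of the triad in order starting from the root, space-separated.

F# A C#

i is built on scale degree 1, which is F# in both F# major and its parallel. Building the minor chord from the parallel minor on F#: F#–A–C#.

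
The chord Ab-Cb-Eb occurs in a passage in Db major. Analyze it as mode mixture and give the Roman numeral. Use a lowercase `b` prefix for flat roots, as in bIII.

v

Ab is scale degree 5 in Db major. Diatonically Db major has Ab (V) on that degree; Ab–Cb–Eb is instead the minor chord native to Db minor, so it takes the label v.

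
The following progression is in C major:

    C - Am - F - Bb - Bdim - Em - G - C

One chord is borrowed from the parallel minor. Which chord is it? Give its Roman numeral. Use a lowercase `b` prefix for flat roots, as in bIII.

The diatonic triads in C major are C, Dm, Em, F, G, Am, Bdim. C, Am, F, Bdim, Em and G are all diatonic. But Bb (Bb–D–F) is foreign: the diatonic vii° on degree 7 is Bdim, whereas Bb comes from C minor. It is labeled bVII.

bVII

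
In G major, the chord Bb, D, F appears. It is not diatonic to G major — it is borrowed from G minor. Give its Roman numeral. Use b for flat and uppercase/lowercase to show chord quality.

bIII

Bb is the lowered form of scale degree 3 in G major (the diatonic degree 3 is B). The diatonic chord on degree 3 would be Bm (iii), but Bb–D–F is the major chord from G minor. As a borrowed chord it is labeled bIII.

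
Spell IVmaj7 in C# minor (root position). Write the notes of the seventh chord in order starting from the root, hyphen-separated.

The root, F#, is scale degree 4 — the same note in C# minor and C# major; only the chord quality changes. Stacking thirds in C# major on F# gives F#–A#–C#–E#.

F#-A#-C#-E#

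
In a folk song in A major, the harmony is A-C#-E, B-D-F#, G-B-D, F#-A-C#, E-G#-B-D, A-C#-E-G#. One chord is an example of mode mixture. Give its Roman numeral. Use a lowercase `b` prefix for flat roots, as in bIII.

bVII

A major has the diatonic set A, Bm, C#m, D, E, F#m, G#dim. A–C#–E = A, B–D–F# = Bm, F#–A–C# = F#m, E–G#–B–D = E7 and A–C#–E–G# = Amaj7 all belong to that set. But G–B–D is foreign: the diatonic vii° on degree 7 is G#dim, whereas G comes from A minor. It is labeled bVII.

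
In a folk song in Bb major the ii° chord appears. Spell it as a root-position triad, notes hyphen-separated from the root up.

The root, C, is scale degree 2 — the same note in Bb major and Bb minor; only the chord quality changes. In Bb minor the chord on C is C–Eb–Gb.

C-Eb-Gb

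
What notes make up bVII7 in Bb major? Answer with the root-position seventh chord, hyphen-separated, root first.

Ab-C-Eb-Gb

bVII7 is built on the lowered scale degree 7. In Bb major degree 7 is A; lowered it becomes Ab. In Bb minor the chord on Ab is Ab–C–Eb–Gb.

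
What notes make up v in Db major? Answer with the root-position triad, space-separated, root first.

Ab Cb Eb

v is built on scale degree 5, which is Ab in both Db major and its parallel. Stacking thirds in Db minor on Ab gives Ab–Cb–Eb.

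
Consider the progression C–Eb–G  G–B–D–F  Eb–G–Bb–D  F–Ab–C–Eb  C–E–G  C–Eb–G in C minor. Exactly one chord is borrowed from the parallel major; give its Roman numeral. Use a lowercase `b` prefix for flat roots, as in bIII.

The diatonic triads in C minor (with V from harmonic minor) are Cm, Ddim, Eb, Fm, G, Ab, Bb. C–Eb–G = Cm, G–B–D–F = G7, Eb–G–Bb–D = Ebmaj7 and F–Ab–C–Eb = Fm7 are all diatonic. But C–E–G is foreign: the diatonic i on degree 1 is Cm, whereas C comes from C major. It is labeled I.

I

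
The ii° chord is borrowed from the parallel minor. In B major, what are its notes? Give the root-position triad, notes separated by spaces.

C# E G

ii° is built on scale degree 2, which is C# in both B major and its parallel. In B minor the chord on C# is C#–E–G.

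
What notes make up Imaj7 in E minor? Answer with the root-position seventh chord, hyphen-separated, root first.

E-G#-B-D#

Imaj7 is built on scale degree 1, which is E in both E minor and its parallel. In E major the chord on E is E–G#–B–D#.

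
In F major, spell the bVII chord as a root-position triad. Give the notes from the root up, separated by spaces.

bVII is built on the lowered scale degree 7. In F major degree 7 is E; lowered it becomes Eb. Building the major chord from the parallel minor on Eb: Eb–G–Bb.

Eb G Bb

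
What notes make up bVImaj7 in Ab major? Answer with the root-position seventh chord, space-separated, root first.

Scale degree 6 in Ab major is F. bVImaj7 uses the lowered form, Fb, taken from Ab minor. In Ab minor the chord on Fb is Fb–Ab–Cb–Eb.

Fb Ab Cb Eb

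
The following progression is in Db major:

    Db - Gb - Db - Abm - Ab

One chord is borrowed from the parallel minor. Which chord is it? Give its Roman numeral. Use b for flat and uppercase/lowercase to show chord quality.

v

In Db major the diatonic chords are Db, Ebm, Fm, Gb, Ab, Bbm, Cdim. Of the given chords, Db, Gb and Ab are diatonic. Abm (Ab–Cb–Eb) is not: scale degree 5 in Db major carries Ab (V). In Db minor the chord on that degree is Abm, so here it functions as v, borrowed from the parallel minor.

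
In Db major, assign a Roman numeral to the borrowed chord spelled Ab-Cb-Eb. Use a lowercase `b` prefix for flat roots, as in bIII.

The root Ab is the diatonic 5th degree of Db major; the borrowing shows in the chord quality. The diatonic chord on degree 5 would be Ab (V), but Ab–Cb–Eb is the minor chord from Db minor. As a borrowed chord it is labeled v.

v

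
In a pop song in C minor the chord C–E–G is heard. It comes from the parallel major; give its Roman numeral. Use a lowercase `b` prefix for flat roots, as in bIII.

C is scale degree 1 in C minor. Diatonically C minor has Cm (i) on that degree; C–E–G is instead the major chord native to C major, so it takes the label I.

I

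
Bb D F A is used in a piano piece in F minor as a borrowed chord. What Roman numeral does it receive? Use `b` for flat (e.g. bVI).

IVmaj7

The root Bb is the diatonic 4th degree of F minor; the borrowing shows in the chord quality. Diatonically F minor has Bbm (iv) on that degree; Bb–D–F–A is instead the major-seventh chord native to F major, so it takes the label IVmaj7.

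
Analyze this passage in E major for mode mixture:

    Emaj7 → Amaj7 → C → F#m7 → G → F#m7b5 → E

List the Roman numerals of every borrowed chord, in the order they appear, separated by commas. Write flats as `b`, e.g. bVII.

bVI, bIII, iiø7

E major has the diatonic set E, F#m, G#m, A, B, C#m, D#dim. Of the given chords, Emaj7, Amaj7, F#m7 and E are diatonic. C (C–E–G) is not: scale degree 6 in E major carries C#m (vi). In E minor the chord on that degree is C, so here it functions as bVI, borrowed from the parallel minor. G (G–B–D) doesn't fit — on degree 3 E major would have G#m (iii). G is the degree-3 chord of E minor, so it is the borrowed bIII. F#m7b5 (F#–A–C–E) doesn't fit — on degree 2 E major would have F#m (ii). F#m7b5 is the degree-2 chord of E minor, so it is the borrowed iiø7.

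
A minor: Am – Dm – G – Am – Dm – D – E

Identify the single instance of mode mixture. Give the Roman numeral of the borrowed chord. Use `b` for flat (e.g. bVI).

The diatonic triads in A minor (with V from harmonic minor) are Am, Bdim, C, Dm, E, F, G. Of the given chords, Am, Dm, G and E are diatonic. D (D–F#–A) is not: scale degree 4 in A minor carries Dm (iv). In A major the chord on that degree is D, so here it functions as IV, borrowed from the parallel major.

IV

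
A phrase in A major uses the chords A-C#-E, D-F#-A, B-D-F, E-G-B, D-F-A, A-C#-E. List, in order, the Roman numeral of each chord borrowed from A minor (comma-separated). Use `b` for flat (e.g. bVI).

In A major the diatonic chords are A, Bm, C#m, D, E, F#m, G#dim. A–C#–E = A and D–F#–A = D are both diatonic. But B–D–F is foreign: the diatonic ii on degree 2 is Bm, whereas Bdim comes from A minor. It is labeled ii°. E–G–B doesn't fit — on degree 5 A major would have E (V). Em is the degree-5 chord of A minor, so it is the borrowed v. D–F–A is not: scale degree 4 in A major carries D (IV). In A minor the chord on that degree is Dm, so here it functions as iv, borrowed from the parallel minor.

ii°, v, iv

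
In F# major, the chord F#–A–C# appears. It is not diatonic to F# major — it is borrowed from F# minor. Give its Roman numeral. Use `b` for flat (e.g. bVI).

i

F# is scale degree 1 in F# major. Diatonically F# major has F# (I) on that degree; F#–A–C# is instead the minor chord native to F# minor, so it takes the label i.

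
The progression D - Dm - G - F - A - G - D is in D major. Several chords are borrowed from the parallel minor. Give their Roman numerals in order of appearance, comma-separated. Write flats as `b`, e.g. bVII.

D major has the diatonic set D, Em, F#m, G, A, Bm, C#dim. Of the given chords, D, G and A are diatonic. But Dm (D–F–A) is foreign: the diatonic I on degree 1 is D, whereas Dm comes from D minor. It is labeled i. F (F–A–C) is not: scale degree 3 in D major carries F#m (iii). In D minor the chord on that degree is F, so here it functions as bIII, borrowed from the parallel minor.

i, bIII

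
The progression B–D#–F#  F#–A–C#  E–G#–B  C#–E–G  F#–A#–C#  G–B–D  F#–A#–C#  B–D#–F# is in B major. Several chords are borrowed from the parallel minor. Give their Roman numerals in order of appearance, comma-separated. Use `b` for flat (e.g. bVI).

The diatonic triads in B major are B, C#m, D#m, E, F#, G#m, A#dim. B–D#–F# = B, E–G#–B = E and F#–A#–C# = F# all belong to that set. But F#–A–C# is foreign: the diatonic V on degree 5 is F#, whereas F#m comes from B minor. It is labeled v. But C#–E–G is foreign: the diatonic ii on degree 2 is C#m, whereas C#dim comes from B minor. It is labeled ii°. G–B–D doesn't fit — on degree 6 B major would have G#m (vi). G is the degree-6 chord of B minor, so it is the borrowed bVI.

v, ii°, bVI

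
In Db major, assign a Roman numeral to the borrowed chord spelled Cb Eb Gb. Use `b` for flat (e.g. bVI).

In Db major scale degree 7 is C; Cb is its lowered form, from Db minor. Diatonically Db major has Cdim (vii°) on that degree; Cb–Eb–Gb is instead the major chord native to Db minor, so it takes the label bVII.

bVII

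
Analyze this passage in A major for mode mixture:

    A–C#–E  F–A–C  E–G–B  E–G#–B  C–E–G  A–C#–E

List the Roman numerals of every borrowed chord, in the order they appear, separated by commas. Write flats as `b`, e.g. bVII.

bVI, v, bIII

A major has the diatonic set A, Bm, C#m, D, E, F#m, G#dim. A–C#–E = A and E–G#–B = E are both diatonic. F–A–C is not: scale degree 6 in A major carries F#m (vi). In A minor the chord on that degree is F, so here it functions as bVI, borrowed from the parallel minor. E–G–B doesn't fit — on degree 5 A major would have E (V). Em is the degree-5 chord of A minor, so it is the borrowed v. But C–E–G is foreign: the diatonic iii on degree 3 is C#m, whereas C comes from A minor. It is labeled bIII.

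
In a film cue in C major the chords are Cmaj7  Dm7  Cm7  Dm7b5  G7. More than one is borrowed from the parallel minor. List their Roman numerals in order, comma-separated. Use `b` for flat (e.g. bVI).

i7, iiø7

C major has the diatonic set C, Dm, Em, F, G, Am, Bdim. Of the given chords, Cmaj7, Dm7 and G7 are diatonic. Cm7 (C–Eb–G–Bb) doesn't fit — on degree 1 C major would have C (I). Cm7 is the degree-1 chord of C minor, so it is the borrowed i7. Dm7b5 (D–F–Ab–C) doesn't fit — on degree 2 C major would have Dm (ii). Dm7b5 is the degree-2 chord of C minor, so it is the borrowed iiø7.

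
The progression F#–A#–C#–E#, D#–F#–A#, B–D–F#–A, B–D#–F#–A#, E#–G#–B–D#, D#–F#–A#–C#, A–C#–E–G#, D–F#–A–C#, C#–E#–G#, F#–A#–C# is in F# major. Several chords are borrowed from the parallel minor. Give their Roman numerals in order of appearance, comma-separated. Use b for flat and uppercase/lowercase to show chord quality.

In F# major the diatonic chords are F#, G#m, A#m, B, C#, D#m, E#dim. F#–A#–C#–E# = F#maj7, D#–F#–A# = D#m, B–D#–F#–A# = Bmaj7, E#–G#–B–D# = E#m7b5, D#–F#–A#–C# = D#m7, C#–E#–G# = C# and F#–A#–C# = F# are all diatonic. B–D–F#–A doesn't fit — on degree 4 F# major would have B (IV). Bm7 is the degree-4 chord of F# minor, so it is the borrowed iv7. But A–C#–E–G# is foreign: the diatonic iii on degree 3 is A#m, whereas Amaj7 comes from F# minor. It is labeled bIIImaj7. But D–F#–A–C# is foreign: the diatonic vi on degree 6 is D#m, whereas Dmaj7 comes from F# minor. It is labeled bVImaj7.

iv7, bIIImaj7, bVImaj7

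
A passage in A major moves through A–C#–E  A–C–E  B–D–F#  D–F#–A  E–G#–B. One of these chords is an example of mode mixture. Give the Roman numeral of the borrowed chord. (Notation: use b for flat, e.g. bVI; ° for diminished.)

i

A major has the diatonic set A, Bm, C#m, D, E, F#m, G#dim. Of the given chords, A–C#–E = A, B–D–F# = Bm, D–F#–A = D and E–G#–B = E are diatonic. A–C–E doesn't fit — on degree 1 A major would have A (I). Am is the degree-1 chord of A minor, so it is the borrowed i.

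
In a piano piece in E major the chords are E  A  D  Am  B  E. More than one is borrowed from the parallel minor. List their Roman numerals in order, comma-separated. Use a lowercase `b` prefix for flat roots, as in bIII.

bVII, iv

In E major the diatonic chords are E, F#m, G#m, A, B, C#m, D#dim. E, A and B all belong to that set. But D (D–F#–A) is foreign: the diatonic vii° on degree 7 is D#dim, whereas D comes from E minor. It is labeled bVII. Am (A–C–E) is not: scale degree 4 in E major carries A (IV). In E minor the chord on that degree is Am, so here it functions as iv, borrowed from the parallel minor.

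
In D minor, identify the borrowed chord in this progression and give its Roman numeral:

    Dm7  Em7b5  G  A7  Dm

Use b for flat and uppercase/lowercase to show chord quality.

IV

In D minor (with V from harmonic minor) the diatonic chords are Dm, Edim, F, Gm, A, Bb, C. Of the given chords, Dm7, Em7b5, A7 and Dm are diatonic. But G (G–B–D) is foreign: the diatonic iv on degree 4 is Gm, whereas G comes from D major. It is labeled IV.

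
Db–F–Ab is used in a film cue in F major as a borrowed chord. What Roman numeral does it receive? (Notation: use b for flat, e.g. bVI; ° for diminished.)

bVI

Db is the lowered form of scale degree 6 in F major (the diatonic degree 6 is D). The diatonic chord on degree 6 would be Dm (vi), but Db–F–Ab is the major chord from F minor. As a borrowed chord it is labeled bVI.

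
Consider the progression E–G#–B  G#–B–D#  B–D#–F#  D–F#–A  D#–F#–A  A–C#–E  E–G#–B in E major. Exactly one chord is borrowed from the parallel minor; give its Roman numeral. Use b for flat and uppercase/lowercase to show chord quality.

E major has the diatonic set E, F#m, G#m, A, B, C#m, D#dim. Of the given chords, E–G#–B = E, G#–B–D# = G#m, B–D#–F# = B, D#–F#–A = D#dim and A–C#–E = A are diatonic. D–F#–A doesn't fit — on degree 7 E major would have D#dim (vii°). D is the degree-7 chord of E minor, so it is the borrowed bVII.

bVII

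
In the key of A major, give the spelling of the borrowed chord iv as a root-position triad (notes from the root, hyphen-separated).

D-F-A

iv is built on scale degree 4, which is D in both A major and its parallel. Building the minor chord from the parallel minor on D: D–F–A.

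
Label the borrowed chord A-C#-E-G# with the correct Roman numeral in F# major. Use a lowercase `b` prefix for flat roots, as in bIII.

In F# major scale degree 3 is A#; A is its lowered form, from F# minor. Diatonically F# major has A#m (iii) on that degree; A–C#–E–G# is instead the major-seventh chord native to F# minor, so it takes the label bIIImaj7.

bIIImaj7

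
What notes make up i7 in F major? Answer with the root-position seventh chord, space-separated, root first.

The root, F, is scale degree 1 — the same note in F major and F minor; only the chord quality changes. Stacking thirds in F minor on F gives F–Ab–C–Eb.

F Ab C Eb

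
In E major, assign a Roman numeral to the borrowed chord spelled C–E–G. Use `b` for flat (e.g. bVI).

bVI

The root C is the lowered 6th scale degree — diatonically E major has C# there. The diatonic chord on degree 6 would be C#m (vi), but C–E–G is the major chord from E minor. As a borrowed chord it is labeled bVI.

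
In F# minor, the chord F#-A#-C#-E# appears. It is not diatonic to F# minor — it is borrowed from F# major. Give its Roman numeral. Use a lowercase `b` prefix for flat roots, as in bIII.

Imaj7

F# is scale degree 1 in F# minor. The diatonic chord on degree 1 would be F#m (i), but F#–A#–C#–E# is the major-seventh chord from F# major. As a borrowed chord it is labeled Imaj7.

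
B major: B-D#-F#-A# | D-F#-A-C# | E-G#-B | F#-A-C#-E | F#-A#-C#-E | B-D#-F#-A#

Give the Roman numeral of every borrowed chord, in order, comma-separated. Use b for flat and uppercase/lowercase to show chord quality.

The diatonic triads in B major are B, C#m, D#m, E, F#, G#m, A#dim. B–D#–F#–A# = Bmaj7, E–G#–B = E and F#–A#–C#–E = F#7 all belong to that set. D–F#–A–C# doesn't fit — on degree 3 B major would have D#m (iii). Dmaj7 is the degree-3 chord of B minor, so it is the borrowed bIIImaj7. But F#–A–C#–E is foreign: the diatonic V on degree 5 is F#, whereas F#m7 comes from B minor. It is labeled v7.

bIIImaj7, v7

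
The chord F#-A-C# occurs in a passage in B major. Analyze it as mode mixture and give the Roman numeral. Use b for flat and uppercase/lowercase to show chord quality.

v

F# is scale degree 5 in B major. F#–A–C# is a minor chord — the form found in B minor, not the diatonic V (F#). Borrowed into B major it is written v.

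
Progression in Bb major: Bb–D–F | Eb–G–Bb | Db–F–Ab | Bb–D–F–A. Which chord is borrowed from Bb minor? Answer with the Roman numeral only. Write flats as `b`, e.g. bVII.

In Bb major the diatonic chords are Bb, Cm, Dm, Eb, F, Gm, Adim. Bb–D–F = Bb, Eb–G–Bb = Eb and Bb–D–F–A = Bbmaj7 all belong to that set. Db–F–Ab is not: scale degree 3 in Bb major carries Dm (iii). In Bb minor the chord on that degree is Db, so here it functions as bIII, borrowed from the parallel minor.

bIII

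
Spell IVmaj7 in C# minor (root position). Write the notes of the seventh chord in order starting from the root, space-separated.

IVmaj7 is built on scale degree 4, which is F# in both C# minor and its parallel. In C# major the chord on F# is F#–A#–C#–E#.

F# A# C# E#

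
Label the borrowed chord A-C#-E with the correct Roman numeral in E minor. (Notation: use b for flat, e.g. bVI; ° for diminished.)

A is scale degree 4 in E minor. Diatonically E minor has Am (iv) on that degree; A–C#–E is instead the major chord native to E major, so it takes the label IV.

IV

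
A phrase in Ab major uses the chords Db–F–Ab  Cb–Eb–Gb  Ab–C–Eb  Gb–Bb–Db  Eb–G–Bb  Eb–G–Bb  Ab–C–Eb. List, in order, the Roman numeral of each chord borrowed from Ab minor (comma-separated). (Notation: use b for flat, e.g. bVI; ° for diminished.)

bIII, bVII

Ab major has the diatonic set Ab, Bbm, Cm, Db, Eb, Fm, Gdim. Of the given chords, Db–F–Ab = Db, Ab–C–Eb = Ab and Eb–G–Bb = Eb are diatonic. Cb–Eb–Gb is not: scale degree 3 in Ab major carries Cm (iii). In Ab minor the chord on that degree is Cb, so here it functions as bIII, borrowed from the parallel minor. Gb–Bb–Db is not: scale degree 7 in Ab major carries Gdim (vii°). In Ab minor the chord on that degree is Gb, so here it functions as bVII, borrowed from the parallel minor.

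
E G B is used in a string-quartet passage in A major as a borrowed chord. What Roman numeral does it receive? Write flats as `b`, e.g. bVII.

The root E is the diatonic 5th degree of A major; the borrowing shows in the chord quality. E–G–B is a minor chord — the form found in A minor, not the diatonic V (E). Borrowed into A major it is written v.

v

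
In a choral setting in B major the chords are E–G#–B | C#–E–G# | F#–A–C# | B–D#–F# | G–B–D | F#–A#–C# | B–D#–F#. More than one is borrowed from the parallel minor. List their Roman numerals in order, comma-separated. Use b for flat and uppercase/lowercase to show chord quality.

In B major the diatonic chords are B, C#m, D#m, E, F#, G#m, A#dim. E–G#–B = E, C#–E–G# = C#m, B–D#–F# = B and F#–A#–C# = F# are all diatonic. F#–A–C# doesn't fit — on degree 5 B major would have F# (V). F#m is the degree-5 chord of B minor, so it is the borrowed v. G–B–D doesn't fit — on degree 6 B major would have G#m (vi). G is the degree-6 chord of B minor, so it is the borrowed bVI.

v, bVI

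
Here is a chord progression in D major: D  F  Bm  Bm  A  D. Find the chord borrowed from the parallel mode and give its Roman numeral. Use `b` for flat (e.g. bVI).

bIII

In D major the diatonic chords are D, Em, F#m, G, A, Bm, C#dim. D, Bm and A are all diatonic. F (F–A–C) is not: scale degree 3 in D major carries F#m (iii). In D minor the chord on that degree is F, so here it functions as bIII, borrowed from the parallel minor.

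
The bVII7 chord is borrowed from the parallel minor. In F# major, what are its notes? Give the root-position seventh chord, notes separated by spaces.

The root of bVII7 is the lowered 7th degree: E# becomes E. In F# minor the chord on E is E–G#–B–D.

E G# B D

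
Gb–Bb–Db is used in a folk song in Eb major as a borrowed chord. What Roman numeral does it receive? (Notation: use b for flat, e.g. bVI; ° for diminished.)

bIII

Gb is the lowered form of scale degree 3 in Eb major (the diatonic degree 3 is G). Diatonically Eb major has Gm (iii) on that degree; Gb–Bb–Db is instead the major chord native to Eb minor, so it takes the label bIII.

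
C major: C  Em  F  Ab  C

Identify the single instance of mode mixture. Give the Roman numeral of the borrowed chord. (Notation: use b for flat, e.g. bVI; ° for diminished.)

bVI

In C major the diatonic chords are C, Dm, Em, F, G, Am, Bdim. C, Em and F all belong to that set. Ab (Ab–C–Eb) is not: scale degree 6 in C major carries Am (vi). In C minor the chord on that degree is Ab, so here it functions as bVI, borrowed from the parallel minor.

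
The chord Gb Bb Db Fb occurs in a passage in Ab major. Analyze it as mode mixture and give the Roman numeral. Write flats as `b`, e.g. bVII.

bVII7

Gb is the lowered form of scale degree 7 in Ab major (the diatonic degree 7 is G). Gb–Bb–Db–Fb is a dominant-seventh chord — the form found in Ab minor, not the diatonic vii° (Gdim). Borrowed into Ab major it is written bVII7.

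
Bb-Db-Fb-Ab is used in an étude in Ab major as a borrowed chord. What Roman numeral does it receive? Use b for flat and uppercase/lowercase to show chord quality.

iiø7

Bb is scale degree 2 in Ab major. Bb–Db–Fb–Ab is a half-diminished-seventh chord — the form found in Ab minor, not the diatonic ii (Bbm). Borrowed into Ab major it is written iiø7.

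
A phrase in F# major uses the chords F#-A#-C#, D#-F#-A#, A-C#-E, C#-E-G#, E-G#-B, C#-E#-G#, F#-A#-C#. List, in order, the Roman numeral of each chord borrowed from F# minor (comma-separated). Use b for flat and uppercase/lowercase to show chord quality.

bIII, v, bVII

In F# major the diatonic chords are F#, G#m, A#m, B, C#, D#m, E#dim. F#–A#–C# = F#, D#–F#–A# = D#m and C#–E#–G# = C# all belong to that set. A–C#–E doesn't fit — on degree 3 F# major would have A#m (iii). A is the degree-3 chord of F# minor, so it is the borrowed bIII. But C#–E–G# is foreign: the diatonic V on degree 5 is C#, whereas C#m comes from F# minor. It is labeled v. But E–G#–B is foreign: the diatonic vii° on degree 7 is E#dim, whereas E comes from F# minor. It is labeled bVII.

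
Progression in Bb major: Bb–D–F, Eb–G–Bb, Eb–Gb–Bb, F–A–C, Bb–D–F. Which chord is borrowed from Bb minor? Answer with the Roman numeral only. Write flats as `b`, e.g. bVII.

The diatonic triads in Bb major are Bb, Cm, Dm, Eb, F, Gm, Adim. Bb–D–F = Bb, Eb–G–Bb = Eb and F–A–C = F all belong to that set. Eb–Gb–Bb doesn't fit — on degree 4 Bb major would have Eb (IV). Ebm is the degree-4 chord of Bb minor, so it is the borrowed iv.

iv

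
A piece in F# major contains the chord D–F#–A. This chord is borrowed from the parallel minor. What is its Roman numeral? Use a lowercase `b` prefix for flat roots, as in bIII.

bVI

In F# major scale degree 6 is D#; D is its lowered form, from F# minor. The diatonic chord on degree 6 would be D#m (vi), but D–F#–A is the major chord from F# minor. As a borrowed chord it is labeled bVI.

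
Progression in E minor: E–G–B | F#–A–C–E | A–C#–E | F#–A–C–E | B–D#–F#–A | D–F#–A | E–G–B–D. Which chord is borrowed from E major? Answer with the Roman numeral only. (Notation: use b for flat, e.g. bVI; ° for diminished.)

E minor has the diatonic set Em, F#dim, G, Am, B, C, D (with V from harmonic minor). E–G–B = Em, F#–A–C–E = F#m7b5, B–D#–F#–A = B7, D–F#–A = D and E–G–B–D = Em7 are all diatonic. But A–C#–E is foreign: the diatonic iv on degree 4 is Am, whereas A comes from E major. It is labeled IV.

IV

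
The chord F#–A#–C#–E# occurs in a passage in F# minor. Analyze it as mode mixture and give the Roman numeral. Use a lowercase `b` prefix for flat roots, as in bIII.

Imaj7

F# is scale degree 1 in F# minor. F#–A#–C#–E# is a major-seventh chord — the form found in F# major, not the diatonic i (F#m). Borrowed into F# minor it is written Imaj7.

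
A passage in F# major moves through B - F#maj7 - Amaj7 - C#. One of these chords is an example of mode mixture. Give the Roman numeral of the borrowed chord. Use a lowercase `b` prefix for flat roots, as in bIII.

In F# major the diatonic chords are F#, G#m, A#m, B, C#, D#m, E#dim. B, F#maj7 and C# all belong to that set. Amaj7 (A–C#–E–G#) doesn't fit — on degree 3 F# major would have A#m (iii). Amaj7 is the degree-3 chord of F# minor, so it is the borrowed bIIImaj7.

bIIImaj7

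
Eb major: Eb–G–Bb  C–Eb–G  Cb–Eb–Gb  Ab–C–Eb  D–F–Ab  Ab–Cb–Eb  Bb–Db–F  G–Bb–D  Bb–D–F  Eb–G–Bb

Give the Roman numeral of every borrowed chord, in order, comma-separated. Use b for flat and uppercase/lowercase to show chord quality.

bVI, iv, v

In Eb major the diatonic chords are Eb, Fm, Gm, Ab, Bb, Cm, Ddim. Of the given chords, Eb–G–Bb = Eb, C–Eb–G = Cm, Ab–C–Eb = Ab, D–F–Ab = Ddim, G–Bb–D = Gm and Bb–D–F = Bb are diatonic. But Cb–Eb–Gb is foreign: the diatonic vi on degree 6 is Cm, whereas Cb comes from Eb minor. It is labeled bVI. Ab–Cb–Eb doesn't fit — on degree 4 Eb major would have Ab (IV). Abm is the degree-4 chord of Eb minor, so it is the borrowed iv. But Bb–Db–F is foreign: the diatonic V on degree 5 is Bb, whereas Bbm comes from Eb minor. It is labeled v.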